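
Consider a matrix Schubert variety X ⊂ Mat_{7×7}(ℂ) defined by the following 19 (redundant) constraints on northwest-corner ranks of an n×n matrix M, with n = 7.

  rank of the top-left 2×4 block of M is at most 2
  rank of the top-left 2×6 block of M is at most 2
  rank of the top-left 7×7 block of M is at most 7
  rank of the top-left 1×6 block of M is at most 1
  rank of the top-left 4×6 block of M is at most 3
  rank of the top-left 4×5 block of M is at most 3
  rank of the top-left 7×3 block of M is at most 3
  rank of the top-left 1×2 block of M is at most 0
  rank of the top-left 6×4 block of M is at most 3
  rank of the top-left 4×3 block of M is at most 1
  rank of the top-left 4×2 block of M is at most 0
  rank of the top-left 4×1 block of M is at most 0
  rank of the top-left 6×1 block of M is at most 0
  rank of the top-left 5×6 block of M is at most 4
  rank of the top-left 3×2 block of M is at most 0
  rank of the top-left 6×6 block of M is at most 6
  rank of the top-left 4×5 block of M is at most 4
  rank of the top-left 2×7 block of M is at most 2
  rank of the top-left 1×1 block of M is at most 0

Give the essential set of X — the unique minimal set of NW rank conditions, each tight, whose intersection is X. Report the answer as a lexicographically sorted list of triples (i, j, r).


Recovering R(i,j) via the rank-extension bound from the 19 conditions:

  row 1: 0  0  1  1  1  1  1
  row 2: 0  0  1  2  2  2  2
  row 3: 0  0  1  2  3  3  3
  row 4: 0  0  1  2  3  3  4
  row 5: 0  1  2  3  4  4  5
  row 6: 0  1  2  3  4  5  6
  row 7: 1  2  3  4  5  6  7

so w = (3, 4, 5, 7, 2, 6, 1).

D(w) has 11 cells with 3 SE-corners; essential set:

[(4, 2, 0), (4, 6, 3), (6, 1, 0)]


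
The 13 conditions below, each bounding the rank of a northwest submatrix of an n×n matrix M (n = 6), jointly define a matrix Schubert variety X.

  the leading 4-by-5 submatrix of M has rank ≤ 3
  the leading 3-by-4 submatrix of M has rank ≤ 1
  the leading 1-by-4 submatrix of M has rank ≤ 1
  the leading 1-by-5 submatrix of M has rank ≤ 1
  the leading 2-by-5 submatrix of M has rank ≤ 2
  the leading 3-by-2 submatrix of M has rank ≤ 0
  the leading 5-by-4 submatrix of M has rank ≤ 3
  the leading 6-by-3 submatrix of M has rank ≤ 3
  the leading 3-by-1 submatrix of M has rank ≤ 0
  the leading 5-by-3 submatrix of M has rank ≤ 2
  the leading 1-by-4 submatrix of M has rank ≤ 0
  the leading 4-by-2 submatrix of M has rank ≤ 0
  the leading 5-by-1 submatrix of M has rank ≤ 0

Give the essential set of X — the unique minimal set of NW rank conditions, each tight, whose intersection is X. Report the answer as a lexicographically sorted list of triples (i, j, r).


The tightest implied rank at each (i,j), from the 13 conditions:

  row 1: 0, 0, 0, 0, 1, 1
  row 2: 0, 0, 1, 1, 2, 2
  row 3: 0, 0, 1, 1, 2, 3
  row 4: 0, 0, 1, 2, 3, 4
  row 5: 0, 1, 2, 3, 4, 5
  row 6: 1, 2, 3, 4, 5, 6

reading off 1-entries of Δ²R: w = (5, 3, 6, 4, 2, 1).

4 SE-corners of the 12-cell Rothe diagram give Ess(w):

[(1, 4, 0), (3, 4, 1), (4, 2, 0), (5, 1, 0)]


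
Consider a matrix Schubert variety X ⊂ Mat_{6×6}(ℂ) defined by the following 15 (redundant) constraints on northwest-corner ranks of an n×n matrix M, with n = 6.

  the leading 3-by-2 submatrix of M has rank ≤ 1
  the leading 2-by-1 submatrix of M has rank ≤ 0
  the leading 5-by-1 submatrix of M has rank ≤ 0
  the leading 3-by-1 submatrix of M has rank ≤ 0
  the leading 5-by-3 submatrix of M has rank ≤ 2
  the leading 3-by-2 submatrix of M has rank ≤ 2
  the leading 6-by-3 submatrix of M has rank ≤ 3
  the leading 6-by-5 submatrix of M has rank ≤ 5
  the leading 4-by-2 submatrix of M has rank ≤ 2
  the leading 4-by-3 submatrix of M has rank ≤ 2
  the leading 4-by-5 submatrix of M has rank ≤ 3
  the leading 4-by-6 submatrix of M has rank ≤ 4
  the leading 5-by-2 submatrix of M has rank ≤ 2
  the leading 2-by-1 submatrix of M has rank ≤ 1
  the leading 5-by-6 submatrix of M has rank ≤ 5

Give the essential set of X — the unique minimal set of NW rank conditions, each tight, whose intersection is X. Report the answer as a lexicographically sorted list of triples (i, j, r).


Propagating the 15 rank bounds to every northwest block:

  i=1: 0 1 1 1 1 1
  i=2: 0 1 2 2 2 2
  i=3: 0 1 2 3 3 3
  i=4: 0 1 2 3 3 4
  i=5: 0 1 2 3 4 5
  i=6: 1 2 3 4 5 6

hence w(1..6) = (2, 3, 4, 6, 5, 1).

D(w) has 6 cells with 2 SE-corners; essential set:

[(4, 5, 3), (5, 1, 0)]


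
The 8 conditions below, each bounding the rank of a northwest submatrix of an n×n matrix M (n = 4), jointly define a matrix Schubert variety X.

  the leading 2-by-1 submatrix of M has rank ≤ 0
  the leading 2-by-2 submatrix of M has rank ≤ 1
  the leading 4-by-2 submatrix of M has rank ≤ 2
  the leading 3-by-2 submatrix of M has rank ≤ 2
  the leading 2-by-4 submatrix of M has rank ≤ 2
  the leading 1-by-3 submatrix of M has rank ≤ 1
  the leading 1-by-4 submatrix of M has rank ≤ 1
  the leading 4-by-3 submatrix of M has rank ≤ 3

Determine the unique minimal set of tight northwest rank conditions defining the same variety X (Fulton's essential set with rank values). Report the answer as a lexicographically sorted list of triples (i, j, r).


The tightest implied rank at each (i,j), from the 8 conditions:

  0 1 1 1
  0 1 2 2
  1 2 3 3
  1 2 3 4

giving w = (2, 3, 1, 4) via Δ²R.

1 SE-corner of the 2-cell Rothe diagram gives Ess(w):

[(2, 1, 0)]


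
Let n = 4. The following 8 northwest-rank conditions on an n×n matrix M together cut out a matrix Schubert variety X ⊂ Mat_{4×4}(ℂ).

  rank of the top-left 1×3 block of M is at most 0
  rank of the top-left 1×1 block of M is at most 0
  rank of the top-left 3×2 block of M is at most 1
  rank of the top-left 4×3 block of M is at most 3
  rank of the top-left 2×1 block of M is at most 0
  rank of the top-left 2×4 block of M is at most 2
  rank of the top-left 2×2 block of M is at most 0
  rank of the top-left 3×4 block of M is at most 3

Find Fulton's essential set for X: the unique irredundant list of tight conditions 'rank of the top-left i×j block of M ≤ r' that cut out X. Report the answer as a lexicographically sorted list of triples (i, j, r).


Recovering R(i,j) via the rank-extension bound from the 8 conditions:

  R[1]: 0 | 0 | 0 | 1
  R[2]: 0 | 0 | 1 | 2
  R[3]: 1 | 1 | 2 | 3
  R[4]: 1 | 2 | 3 | 4

giving w = (4, 3, 1, 2) via Δ²R.

Fulton essential set (2 of the 5 Rothe cells):

[(1, 3, 0), (2, 2, 0)]


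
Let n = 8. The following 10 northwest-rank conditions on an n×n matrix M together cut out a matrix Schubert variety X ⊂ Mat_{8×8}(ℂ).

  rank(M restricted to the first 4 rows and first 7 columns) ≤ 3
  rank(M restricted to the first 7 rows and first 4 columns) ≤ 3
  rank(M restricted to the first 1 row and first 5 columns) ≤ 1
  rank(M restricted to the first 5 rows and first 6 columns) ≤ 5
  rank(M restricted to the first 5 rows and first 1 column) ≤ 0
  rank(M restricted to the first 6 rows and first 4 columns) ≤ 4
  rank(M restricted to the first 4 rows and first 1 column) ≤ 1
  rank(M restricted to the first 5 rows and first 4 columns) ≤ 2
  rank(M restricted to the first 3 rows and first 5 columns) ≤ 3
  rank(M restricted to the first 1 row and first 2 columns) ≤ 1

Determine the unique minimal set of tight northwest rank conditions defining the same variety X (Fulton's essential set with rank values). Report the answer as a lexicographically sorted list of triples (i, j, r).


Reconstructing r_w from the 10 given conditions:

  i=1: 0 1 1 1 1 1 1 1
  i=2: 0 1 2 2 2 2 2 2
  i=3: 0 1 2 2 3 3 3 3
  i=4: 0 1 2 2 3 3 3 4
  i=5: 0 1 2 2 3 4 4 5
  i=6: 1 2 3 3 4 5 5 6
  i=7: 1 2 3 3 4 5 6 7
  i=8: 1 2 3 4 5 6 7 8

hence w(1..8) = (2, 3, 5, 8, 6, 1, 7, 4).

D(w) has 11 cells with 4 SE-corners; essential set:

[(4, 7, 3), (5, 1, 0), (5, 4, 2), (7, 4, 3)]


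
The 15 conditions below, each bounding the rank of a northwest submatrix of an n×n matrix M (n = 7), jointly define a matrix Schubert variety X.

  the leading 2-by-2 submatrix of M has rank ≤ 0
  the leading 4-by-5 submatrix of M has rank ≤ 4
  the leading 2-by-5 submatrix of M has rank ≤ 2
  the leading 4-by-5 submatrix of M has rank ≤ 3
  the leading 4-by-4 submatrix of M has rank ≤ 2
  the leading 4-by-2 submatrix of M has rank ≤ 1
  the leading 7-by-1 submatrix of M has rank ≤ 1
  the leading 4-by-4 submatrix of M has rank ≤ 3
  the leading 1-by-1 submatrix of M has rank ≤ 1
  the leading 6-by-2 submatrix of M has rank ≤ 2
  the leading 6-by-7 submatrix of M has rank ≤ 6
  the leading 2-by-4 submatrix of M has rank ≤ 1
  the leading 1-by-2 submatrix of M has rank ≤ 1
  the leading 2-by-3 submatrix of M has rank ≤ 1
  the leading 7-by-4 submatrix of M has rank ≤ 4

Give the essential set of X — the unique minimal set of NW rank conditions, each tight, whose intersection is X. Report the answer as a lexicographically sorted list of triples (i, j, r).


Propagating the 15 rank bounds to every northwest block:

  0 0 1 1 1 1 1
  0 0 1 1 2 2 2
  1 1 2 2 3 3 3
  1 1 2 2 3 4 4
  1 2 3 3 4 5 5
  1 2 3 4 5 6 6
  1 2 3 4 5 6 7

so w = (3, 5, 1, 6, 2, 4, 7).

Fulton essential set (4 of the 7 Rothe cells):

[(2, 2, 0), (2, 4, 1), (4, 2, 1), (4, 4, 2)]


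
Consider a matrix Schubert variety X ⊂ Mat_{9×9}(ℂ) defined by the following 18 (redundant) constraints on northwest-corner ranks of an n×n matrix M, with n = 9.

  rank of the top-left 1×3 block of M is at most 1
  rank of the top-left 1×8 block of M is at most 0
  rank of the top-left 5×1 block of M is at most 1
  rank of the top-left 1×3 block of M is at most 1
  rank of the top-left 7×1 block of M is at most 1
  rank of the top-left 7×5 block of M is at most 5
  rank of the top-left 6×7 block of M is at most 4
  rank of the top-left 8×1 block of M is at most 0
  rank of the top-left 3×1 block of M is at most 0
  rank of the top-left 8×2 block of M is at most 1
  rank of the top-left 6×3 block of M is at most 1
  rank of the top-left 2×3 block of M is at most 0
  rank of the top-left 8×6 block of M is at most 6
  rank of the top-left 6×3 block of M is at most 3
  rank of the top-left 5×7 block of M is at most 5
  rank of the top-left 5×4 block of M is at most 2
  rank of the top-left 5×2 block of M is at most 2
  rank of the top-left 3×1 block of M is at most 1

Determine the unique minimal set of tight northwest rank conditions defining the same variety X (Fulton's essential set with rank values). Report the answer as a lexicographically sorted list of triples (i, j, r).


Reconstructing r_w from the 18 given conditions:

  R[1]: 0 | 0 | 0 | 0 | 0 | 0 | 0 | 0 | 1
  R[2]: 0 | 0 | 0 | 1 | 1 | 1 | 1 | 1 | 2
  R[3]: 0 | 1 | 1 | 2 | 2 | 2 | 2 | 2 | 3
  R[4]: 0 | 1 | 1 | 2 | 3 | 3 | 3 | 3 | 4
  R[5]: 0 | 1 | 1 | 2 | 3 | 4 | 4 | 4 | 5
  R[6]: 0 | 1 | 1 | 2 | 3 | 4 | 4 | 5 | 6
  R[7]: 0 | 1 | 2 | 3 | 4 | 5 | 5 | 6 | 7
  R[8]: 0 | 1 | 2 | 3 | 4 | 5 | 6 | 7 | 8
  R[9]: 1 | 2 | 3 | 4 | 5 | 6 | 7 | 8 | 9

giving w = (9, 4, 2, 5, 6, 8, 3, 7, 1) via Δ²R.

D(w) has 21 cells with 5 SE-corners; essential set:

[(1, 8, 0), (2, 3, 0), (6, 3, 1), (6, 7, 4), (8, 1, 0)]


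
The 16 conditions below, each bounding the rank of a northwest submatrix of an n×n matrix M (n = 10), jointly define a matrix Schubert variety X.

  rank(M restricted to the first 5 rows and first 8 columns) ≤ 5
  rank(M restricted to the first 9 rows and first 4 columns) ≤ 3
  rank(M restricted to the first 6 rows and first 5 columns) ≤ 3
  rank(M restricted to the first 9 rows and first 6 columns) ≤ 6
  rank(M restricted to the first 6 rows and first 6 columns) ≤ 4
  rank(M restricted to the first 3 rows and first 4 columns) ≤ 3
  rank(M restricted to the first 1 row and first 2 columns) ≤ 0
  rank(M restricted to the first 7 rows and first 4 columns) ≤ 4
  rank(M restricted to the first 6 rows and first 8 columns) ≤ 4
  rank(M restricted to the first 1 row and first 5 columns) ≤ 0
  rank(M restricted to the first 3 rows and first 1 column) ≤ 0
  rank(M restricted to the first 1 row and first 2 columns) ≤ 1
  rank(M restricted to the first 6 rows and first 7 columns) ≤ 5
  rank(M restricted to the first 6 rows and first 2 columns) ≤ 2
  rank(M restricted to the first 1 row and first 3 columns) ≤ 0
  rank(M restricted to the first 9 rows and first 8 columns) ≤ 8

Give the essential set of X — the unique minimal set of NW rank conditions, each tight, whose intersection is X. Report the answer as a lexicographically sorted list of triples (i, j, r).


Rank table r_w(10×10) implied by the 16 constraints:

  i=1: 0, 0, 0, 0, 0, 1, 1, 1, 1, 1
  i=2: 0, 1, 1, 1, 1, 2, 2, 2, 2, 2
  i=3: 0, 1, 2, 2, 2, 3, 3, 3, 3, 3
  i=4: 1, 2, 3, 3, 3, 4, 4, 4, 4, 4
  i=5: 1, 2, 3, 3, 3, 4, 4, 4, 5, 5
  i=6: 1, 2, 3, 3, 3, 4, 4, 4, 5, 6
  i=7: 1, 2, 3, 3, 4, 5, 5, 5, 6, 7
  i=8: 1, 2, 3, 3, 4, 5, 6, 6, 7, 8
  i=9: 1, 2, 3, 3, 4, 5, 6, 7, 8, 9
  i=10: 1, 2, 3, 4, 5, 6, 7, 8, 9, 10

the unique w with this rank table is (6, 2, 3, 1, 9, 10, 5, 7, 8, 4).

ℓ(w)=18; the 5 essential cells (i,j,r):

[(1, 5, 0), (3, 1, 0), (6, 5, 3), (6, 8, 4), (9, 4, 3)]


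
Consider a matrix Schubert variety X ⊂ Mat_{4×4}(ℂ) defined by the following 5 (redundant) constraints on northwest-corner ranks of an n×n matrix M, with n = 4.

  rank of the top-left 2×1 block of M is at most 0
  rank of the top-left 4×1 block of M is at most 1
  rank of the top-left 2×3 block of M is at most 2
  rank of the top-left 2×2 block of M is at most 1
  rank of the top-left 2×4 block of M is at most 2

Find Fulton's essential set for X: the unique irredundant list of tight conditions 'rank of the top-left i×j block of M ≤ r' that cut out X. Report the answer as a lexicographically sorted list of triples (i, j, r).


Rank table r_w(4×4) implied by the 5 constraints:

  row 1: 0 | 1 | 1 | 1
  row 2: 0 | 1 | 2 | 2
  row 3: 1 | 2 | 3 | 3
  row 4: 1 | 2 | 3 | 4

the unique w with this rank table is (2, 3, 1, 4).

Fulton essential set (1 of the 2 Rothe cells):

[(2, 1, 0)]


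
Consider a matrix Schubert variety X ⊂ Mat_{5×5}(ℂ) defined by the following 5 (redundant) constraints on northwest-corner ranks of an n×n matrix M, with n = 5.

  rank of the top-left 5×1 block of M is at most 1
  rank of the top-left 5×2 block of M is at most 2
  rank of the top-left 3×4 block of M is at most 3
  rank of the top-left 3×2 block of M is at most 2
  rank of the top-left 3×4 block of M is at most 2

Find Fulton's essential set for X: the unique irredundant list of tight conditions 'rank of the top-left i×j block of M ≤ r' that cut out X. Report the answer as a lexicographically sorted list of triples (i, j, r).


Reconstructing r_w from the 5 given conditions:

  R[1]: 1  1  1  1  1
  R[2]: 1  2  2  2  2
  R[3]: 1  2  2  2  3
  R[4]: 1  2  3  3  4
  R[5]: 1  2  3  4  5

reading off 1-entries of Δ²R: w = (1, 2, 5, 3, 4).

Fulton essential set (1 of the 2 Rothe cells):

[(3, 4, 2)]


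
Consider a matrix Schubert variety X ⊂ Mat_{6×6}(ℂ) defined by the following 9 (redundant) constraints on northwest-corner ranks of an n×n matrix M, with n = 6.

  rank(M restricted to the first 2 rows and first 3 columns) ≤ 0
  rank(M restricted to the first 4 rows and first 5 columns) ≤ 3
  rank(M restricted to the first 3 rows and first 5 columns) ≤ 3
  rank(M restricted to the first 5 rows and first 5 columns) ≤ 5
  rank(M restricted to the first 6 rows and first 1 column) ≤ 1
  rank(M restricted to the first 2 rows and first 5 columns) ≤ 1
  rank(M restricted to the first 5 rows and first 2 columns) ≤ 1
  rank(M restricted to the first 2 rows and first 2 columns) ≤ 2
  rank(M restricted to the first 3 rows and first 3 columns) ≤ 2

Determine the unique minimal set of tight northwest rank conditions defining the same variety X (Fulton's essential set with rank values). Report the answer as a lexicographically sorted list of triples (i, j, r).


Propagating the 9 rank bounds to every northwest block:

  row 1: 0, 0, 0, 1, 1, 1
  row 2: 0, 0, 0, 1, 1, 2
  row 3: 1, 1, 1, 2, 2, 3
  row 4: 1, 1, 2, 3, 3, 4
  row 5: 1, 1, 2, 3, 4, 5
  row 6: 1, 2, 3, 4, 5, 6

so w = (4, 6, 1, 3, 5, 2).

Fulton essential set (3 of the 9 Rothe cells):

[(2, 3, 0), (2, 5, 1), (5, 2, 1)]


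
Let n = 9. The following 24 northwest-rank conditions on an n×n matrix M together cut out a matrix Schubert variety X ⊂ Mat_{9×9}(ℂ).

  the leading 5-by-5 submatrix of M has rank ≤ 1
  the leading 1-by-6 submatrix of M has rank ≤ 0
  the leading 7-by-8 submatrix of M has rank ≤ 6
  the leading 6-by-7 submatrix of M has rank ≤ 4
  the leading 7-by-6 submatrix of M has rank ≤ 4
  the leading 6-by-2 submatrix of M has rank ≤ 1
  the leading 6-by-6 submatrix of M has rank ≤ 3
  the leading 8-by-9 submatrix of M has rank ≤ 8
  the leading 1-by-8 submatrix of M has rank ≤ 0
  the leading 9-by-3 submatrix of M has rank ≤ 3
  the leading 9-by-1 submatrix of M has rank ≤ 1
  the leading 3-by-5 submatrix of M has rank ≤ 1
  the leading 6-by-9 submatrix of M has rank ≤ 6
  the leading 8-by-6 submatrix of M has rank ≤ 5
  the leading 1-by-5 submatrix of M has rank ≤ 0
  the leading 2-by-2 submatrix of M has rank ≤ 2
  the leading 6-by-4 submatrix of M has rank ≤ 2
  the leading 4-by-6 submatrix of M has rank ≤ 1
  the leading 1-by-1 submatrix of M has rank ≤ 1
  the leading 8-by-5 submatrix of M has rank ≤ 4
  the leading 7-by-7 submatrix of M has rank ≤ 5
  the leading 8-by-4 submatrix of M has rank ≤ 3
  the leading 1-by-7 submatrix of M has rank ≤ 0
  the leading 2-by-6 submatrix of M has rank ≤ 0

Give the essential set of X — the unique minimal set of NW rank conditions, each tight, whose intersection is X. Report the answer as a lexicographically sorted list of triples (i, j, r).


The tightest implied rank at each (i,j), from the 24 conditions:

  row 1: 0 | 0 | 0 | 0 | 0 | 0 | 0 | 0 | 1
  row 2: 0 | 0 | 0 | 0 | 0 | 0 | 1 | 1 | 2
  row 3: 1 | 1 | 1 | 1 | 1 | 1 | 2 | 2 | 3
  row 4: 1 | 1 | 1 | 1 | 1 | 1 | 2 | 3 | 4
  row 5: 1 | 1 | 1 | 1 | 1 | 2 | 3 | 4 | 5
  row 6: 1 | 1 | 2 | 2 | 2 | 3 | 4 | 5 | 6
  row 7: 1 | 2 | 3 | 3 | 3 | 4 | 5 | 6 | 7
  row 8: 1 | 2 | 3 | 3 | 4 | 5 | 6 | 7 | 8
  row 9: 1 | 2 | 3 | 4 | 5 | 6 | 7 | 8 | 9

giving w = (9, 7, 1, 8, 6, 3, 2, 5, 4) via Δ²R.

|D(w)|=25, |Ess(w)|=6:

[(1, 8, 0), (2, 6, 0), (4, 6, 1), (5, 5, 1), (6, 2, 1), (8, 4, 3)]


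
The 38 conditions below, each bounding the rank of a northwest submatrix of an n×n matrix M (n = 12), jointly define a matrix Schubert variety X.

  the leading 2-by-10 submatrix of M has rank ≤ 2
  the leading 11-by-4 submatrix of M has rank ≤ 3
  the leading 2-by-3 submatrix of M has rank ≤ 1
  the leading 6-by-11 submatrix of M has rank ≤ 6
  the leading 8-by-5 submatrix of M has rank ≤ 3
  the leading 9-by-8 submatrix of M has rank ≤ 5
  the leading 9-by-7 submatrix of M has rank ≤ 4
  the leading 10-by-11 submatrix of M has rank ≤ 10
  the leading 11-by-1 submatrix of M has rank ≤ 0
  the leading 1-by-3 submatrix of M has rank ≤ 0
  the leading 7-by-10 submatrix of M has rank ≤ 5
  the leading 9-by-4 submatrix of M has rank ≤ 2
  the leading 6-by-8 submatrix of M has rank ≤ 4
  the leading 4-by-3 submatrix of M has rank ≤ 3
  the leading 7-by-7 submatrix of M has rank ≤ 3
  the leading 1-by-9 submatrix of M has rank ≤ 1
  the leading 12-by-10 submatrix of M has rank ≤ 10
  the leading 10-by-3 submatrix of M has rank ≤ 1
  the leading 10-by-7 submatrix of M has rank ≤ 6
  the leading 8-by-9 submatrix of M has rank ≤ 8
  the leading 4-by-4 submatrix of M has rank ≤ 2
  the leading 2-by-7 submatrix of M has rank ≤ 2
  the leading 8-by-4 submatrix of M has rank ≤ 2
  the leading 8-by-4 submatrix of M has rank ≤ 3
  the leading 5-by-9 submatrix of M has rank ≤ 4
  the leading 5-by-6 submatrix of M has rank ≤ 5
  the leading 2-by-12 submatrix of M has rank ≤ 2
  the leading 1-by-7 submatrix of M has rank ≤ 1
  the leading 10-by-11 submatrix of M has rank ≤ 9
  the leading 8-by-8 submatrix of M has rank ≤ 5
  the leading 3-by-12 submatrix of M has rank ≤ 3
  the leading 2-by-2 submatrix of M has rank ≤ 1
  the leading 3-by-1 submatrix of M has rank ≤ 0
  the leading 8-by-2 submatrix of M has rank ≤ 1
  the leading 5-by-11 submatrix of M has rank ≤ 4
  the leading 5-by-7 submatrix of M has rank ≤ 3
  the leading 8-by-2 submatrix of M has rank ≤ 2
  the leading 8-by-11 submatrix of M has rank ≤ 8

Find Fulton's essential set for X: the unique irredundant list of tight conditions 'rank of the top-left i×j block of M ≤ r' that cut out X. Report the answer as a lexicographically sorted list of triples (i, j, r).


Computing R[i][j] = min implied NW-rank bound (n=12, 38 conditions):

  row 1: 0  0  0  1  1  1  1  1  1  1  1  1
  row 2: 0  1  1  2  2  2  2  2  2  2  2  2
  row 3: 0  1  1  2  3  3  3  3  3  3  3  3
  row 4: 0  1  1  2  3  3  3  4  4  4  4  4
  row 5: 0  1  1  2  3  3  3  4  4  4  4  5
  row 6: 0  1  1  2  3  3  3  4  5  5  5  6
  row 7: 0  1  1  2  3  3  3  4  5  5  6  7
  row 8: 0  1  1  2  3  4  4  5  6  6  7  8
  row 9: 0  1  1  2  3  4  4  5  6  7  8  9
  row 10: 0  1  1  2  3  4  5  6  7  8  9  10
  row 11: 0  1  2  3  4  5  6  7  8  9  10  11
  row 12: 1  2  3  4  5  6  7  8  9  10  11  12

giving w = (4, 2, 5, 8, 12, 9, 11, 6, 10, 7, 3, 1) via Δ²R.

|D(w)|=34, |Ess(w)|=7:

[(1, 3, 0), (5, 11, 4), (7, 7, 3), (7, 10, 5), (9, 7, 4), (10, 3, 1), (11, 1, 0)]


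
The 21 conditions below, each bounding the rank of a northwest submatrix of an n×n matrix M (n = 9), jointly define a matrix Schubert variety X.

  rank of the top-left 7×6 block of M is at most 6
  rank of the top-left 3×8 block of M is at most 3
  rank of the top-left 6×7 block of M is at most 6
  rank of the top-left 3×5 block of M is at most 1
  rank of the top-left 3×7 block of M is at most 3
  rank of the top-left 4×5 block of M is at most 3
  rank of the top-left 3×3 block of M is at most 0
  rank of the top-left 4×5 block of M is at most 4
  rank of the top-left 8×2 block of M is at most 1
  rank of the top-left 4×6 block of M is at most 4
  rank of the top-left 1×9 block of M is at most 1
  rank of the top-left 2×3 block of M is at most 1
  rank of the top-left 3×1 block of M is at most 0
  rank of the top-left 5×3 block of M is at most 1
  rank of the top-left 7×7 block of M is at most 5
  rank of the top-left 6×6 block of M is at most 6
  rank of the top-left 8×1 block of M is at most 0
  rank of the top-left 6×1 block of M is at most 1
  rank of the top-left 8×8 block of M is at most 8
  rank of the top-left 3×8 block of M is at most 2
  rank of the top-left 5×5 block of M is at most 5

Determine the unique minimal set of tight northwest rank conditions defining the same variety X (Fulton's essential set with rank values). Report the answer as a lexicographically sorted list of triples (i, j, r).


Recovering R(i,j) via the rank-extension bound from the 21 conditions:

  R[1]: 0, 0, 0, 1, 1, 1, 1, 1, 1
  R[2]: 0, 0, 0, 1, 1, 2, 2, 2, 2
  R[3]: 0, 0, 0, 1, 1, 2, 2, 2, 3
  R[4]: 0, 1, 1, 2, 2, 3, 3, 3, 4
  R[5]: 0, 1, 1, 2, 3, 4, 4, 4, 5
  R[6]: 0, 1, 2, 3, 4, 5, 5, 5, 6
  R[7]: 0, 1, 2, 3, 4, 5, 5, 6, 7
  R[8]: 0, 1, 2, 3, 4, 5, 6, 7, 8
  R[9]: 1, 2, 3, 4, 5, 6, 7, 8, 9

giving w = (4, 6, 9, 2, 5, 3, 8, 7, 1) via Δ²R.

Rothe diagram D(w) (20 cells), 6 SE-corners (essential conditions):

[(3, 3, 0), (3, 5, 1), (3, 8, 2), (5, 3, 1), (7, 7, 5), (8, 1, 0)]


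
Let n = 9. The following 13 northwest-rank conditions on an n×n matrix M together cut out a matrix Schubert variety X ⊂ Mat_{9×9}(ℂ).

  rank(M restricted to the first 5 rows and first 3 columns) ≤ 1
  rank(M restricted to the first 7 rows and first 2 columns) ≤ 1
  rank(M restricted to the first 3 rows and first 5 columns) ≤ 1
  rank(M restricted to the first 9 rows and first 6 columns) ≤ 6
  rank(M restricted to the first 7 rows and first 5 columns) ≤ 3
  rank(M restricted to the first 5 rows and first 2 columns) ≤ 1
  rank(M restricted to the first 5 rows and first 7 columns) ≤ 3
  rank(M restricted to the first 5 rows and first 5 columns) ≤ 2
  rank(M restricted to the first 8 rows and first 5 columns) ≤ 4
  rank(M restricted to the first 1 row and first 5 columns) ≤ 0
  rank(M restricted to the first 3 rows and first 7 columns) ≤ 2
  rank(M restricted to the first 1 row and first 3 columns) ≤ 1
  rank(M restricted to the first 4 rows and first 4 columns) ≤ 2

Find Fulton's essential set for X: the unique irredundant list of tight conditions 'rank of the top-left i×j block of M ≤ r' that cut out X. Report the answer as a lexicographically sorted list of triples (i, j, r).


Rank table r_w(9×9) implied by the 13 constraints:

  i=1: 0 | 0 | 0 | 0 | 0 | 1 | 1 | 1 | 1
  i=2: 1 | 1 | 1 | 1 | 1 | 2 | 2 | 2 | 2
  i=3: 1 | 1 | 1 | 1 | 1 | 2 | 2 | 3 | 3
  i=4: 1 | 1 | 1 | 2 | 2 | 3 | 3 | 4 | 4
  i=5: 1 | 1 | 1 | 2 | 2 | 3 | 3 | 4 | 5
  i=6: 1 | 1 | 2 | 3 | 3 | 4 | 4 | 5 | 6
  i=7: 1 | 1 | 2 | 3 | 3 | 4 | 5 | 6 | 7
  i=8: 1 | 2 | 3 | 4 | 4 | 5 | 6 | 7 | 8
  i=9: 1 | 2 | 3 | 4 | 5 | 6 | 7 | 8 | 9

so w = (6, 1, 8, 4, 9, 3, 7, 2, 5).

Fulton essential set (8 of the 19 Rothe cells):

[(1, 5, 0), (3, 5, 1), (3, 7, 2), (5, 3, 1), (5, 5, 2), (5, 7, 3), (7, 2, 1), (7, 5, 3)]


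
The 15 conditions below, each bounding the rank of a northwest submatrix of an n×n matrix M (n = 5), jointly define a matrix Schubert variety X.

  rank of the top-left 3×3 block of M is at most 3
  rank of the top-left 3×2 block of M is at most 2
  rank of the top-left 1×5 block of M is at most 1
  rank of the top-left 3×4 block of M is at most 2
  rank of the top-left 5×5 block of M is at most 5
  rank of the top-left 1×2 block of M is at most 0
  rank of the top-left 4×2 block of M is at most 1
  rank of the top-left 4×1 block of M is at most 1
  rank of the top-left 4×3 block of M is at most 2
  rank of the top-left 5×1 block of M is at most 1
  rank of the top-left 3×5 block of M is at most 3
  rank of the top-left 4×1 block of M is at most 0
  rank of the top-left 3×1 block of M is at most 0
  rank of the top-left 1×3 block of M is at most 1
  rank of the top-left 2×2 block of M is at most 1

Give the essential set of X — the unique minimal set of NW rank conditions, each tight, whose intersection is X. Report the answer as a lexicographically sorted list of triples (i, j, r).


Rank table r_w(5×5) implied by the 15 constraints:

  R[1]: 0  0  1  1  1
  R[2]: 0  1  2  2  2
  R[3]: 0  1  2  2  3
  R[4]: 0  1  2  3  4
  R[5]: 1  2  3  4  5

the unique w with this rank table is (3, 2, 5, 4, 1).

D(w) has 6 cells with 3 SE-corners; essential set:

[(1, 2, 0), (3, 4, 2), (4, 1, 0)]


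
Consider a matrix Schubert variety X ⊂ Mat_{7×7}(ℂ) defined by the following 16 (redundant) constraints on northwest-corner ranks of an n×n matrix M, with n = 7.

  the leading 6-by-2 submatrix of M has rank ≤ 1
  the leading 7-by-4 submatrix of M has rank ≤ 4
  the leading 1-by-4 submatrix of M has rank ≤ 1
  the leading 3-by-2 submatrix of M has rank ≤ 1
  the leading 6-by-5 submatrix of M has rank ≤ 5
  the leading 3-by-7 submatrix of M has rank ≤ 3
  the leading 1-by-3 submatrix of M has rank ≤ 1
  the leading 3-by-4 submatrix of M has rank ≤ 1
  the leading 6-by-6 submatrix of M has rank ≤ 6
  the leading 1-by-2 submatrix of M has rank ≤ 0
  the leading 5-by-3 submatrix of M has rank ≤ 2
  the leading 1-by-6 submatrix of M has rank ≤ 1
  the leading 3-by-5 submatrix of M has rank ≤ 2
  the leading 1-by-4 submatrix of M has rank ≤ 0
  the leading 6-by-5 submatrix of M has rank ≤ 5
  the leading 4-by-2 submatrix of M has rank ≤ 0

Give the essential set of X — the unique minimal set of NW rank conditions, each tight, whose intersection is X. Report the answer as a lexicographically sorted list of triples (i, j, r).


Computing R[i][j] = min implied NW-rank bound (n=7, 16 conditions):

  0  0  0  0  1  1  1
  0  0  1  1  2  2  2
  0  0  1  1  2  3  3
  0  0  1  2  3  4  4
  1  1  2  3  4  5  5
  1  1  2  3  4  5  6
  1  2  3  4  5  6  7

second differences of R give the permutation w = (5, 3, 6, 4, 1, 7, 2).

ℓ(w)=12; the 4 essential cells (i,j,r):

[(1, 4, 0), (3, 4, 1), (4, 2, 0), (6, 2, 1)]


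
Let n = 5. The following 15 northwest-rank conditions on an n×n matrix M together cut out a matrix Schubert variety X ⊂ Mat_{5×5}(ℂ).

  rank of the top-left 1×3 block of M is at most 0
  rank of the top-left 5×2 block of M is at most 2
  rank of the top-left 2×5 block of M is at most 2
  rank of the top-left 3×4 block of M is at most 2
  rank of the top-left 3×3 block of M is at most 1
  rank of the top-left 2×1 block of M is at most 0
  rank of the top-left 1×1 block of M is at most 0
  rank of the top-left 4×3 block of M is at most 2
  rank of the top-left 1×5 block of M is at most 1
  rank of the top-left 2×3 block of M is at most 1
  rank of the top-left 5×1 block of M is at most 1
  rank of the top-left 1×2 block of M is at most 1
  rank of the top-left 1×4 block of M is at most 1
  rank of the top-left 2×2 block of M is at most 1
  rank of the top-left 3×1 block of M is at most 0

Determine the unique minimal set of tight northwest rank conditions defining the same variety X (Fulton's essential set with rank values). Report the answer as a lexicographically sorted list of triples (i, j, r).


The tightest implied rank at each (i,j), from the 15 conditions:

  R[1]: 0 | 0 | 0 | 1 | 1
  R[2]: 0 | 1 | 1 | 2 | 2
  R[3]: 0 | 1 | 1 | 2 | 3
  R[4]: 1 | 2 | 2 | 3 | 4
  R[5]: 1 | 2 | 3 | 4 | 5

the unique w with this rank table is (4, 2, 5, 1, 3).

Rothe diagram D(w) (6 cells), 3 SE-corners (essential conditions):

[(1, 3, 0), (3, 1, 0), (3, 3, 1)]


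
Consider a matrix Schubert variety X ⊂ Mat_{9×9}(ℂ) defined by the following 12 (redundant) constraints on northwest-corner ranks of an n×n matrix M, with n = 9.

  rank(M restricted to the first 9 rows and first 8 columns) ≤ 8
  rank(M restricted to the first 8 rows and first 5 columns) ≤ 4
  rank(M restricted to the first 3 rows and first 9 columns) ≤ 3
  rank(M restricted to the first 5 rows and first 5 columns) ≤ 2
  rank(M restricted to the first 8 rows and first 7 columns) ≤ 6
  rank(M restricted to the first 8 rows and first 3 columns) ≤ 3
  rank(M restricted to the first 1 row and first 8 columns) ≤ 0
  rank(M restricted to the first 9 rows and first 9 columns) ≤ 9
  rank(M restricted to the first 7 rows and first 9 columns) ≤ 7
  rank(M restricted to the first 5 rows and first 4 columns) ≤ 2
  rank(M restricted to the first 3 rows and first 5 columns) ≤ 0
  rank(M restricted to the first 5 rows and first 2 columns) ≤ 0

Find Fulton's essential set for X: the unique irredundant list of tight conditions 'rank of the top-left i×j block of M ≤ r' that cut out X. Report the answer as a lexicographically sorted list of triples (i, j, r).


Rank table r_w(9×9) implied by the 12 constraints:

  0  0  0  0  0  0  0  0  1
  0  0  0  0  0  1  1  1  2
  0  0  0  0  0  1  2  2  3
  0  0  1  1  1  2  3  3  4
  0  0  1  2  2  3  4  4  5
  1  1  2  3  3  4  5  5  6
  1  2  3  4  4  5  6  6  7
  1  2  3  4  4  5  6  7  8
  1  2  3  4  5  6  7  8  9

giving w = (9, 6, 7, 3, 4, 1, 2, 8, 5) via Δ²R.

4 SE-corners of the 23-cell Rothe diagram give Ess(w):

[(1, 8, 0), (3, 5, 0), (5, 2, 0), (8, 5, 4)]


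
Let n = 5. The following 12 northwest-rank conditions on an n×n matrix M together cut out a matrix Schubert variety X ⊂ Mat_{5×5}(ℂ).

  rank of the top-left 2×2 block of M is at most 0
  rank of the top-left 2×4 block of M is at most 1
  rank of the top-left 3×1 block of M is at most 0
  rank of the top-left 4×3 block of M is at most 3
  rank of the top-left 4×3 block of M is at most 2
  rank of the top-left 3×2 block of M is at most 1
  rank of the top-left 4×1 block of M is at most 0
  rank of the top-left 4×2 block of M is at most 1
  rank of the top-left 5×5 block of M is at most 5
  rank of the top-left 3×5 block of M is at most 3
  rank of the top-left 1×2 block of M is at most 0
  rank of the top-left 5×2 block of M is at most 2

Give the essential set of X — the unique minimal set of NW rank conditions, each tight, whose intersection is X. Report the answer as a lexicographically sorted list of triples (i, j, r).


Rank table r_w(5×5) implied by the 12 constraints:

  row 1: 0 | 0 | 1 | 1 | 1
  row 2: 0 | 0 | 1 | 1 | 2
  row 3: 0 | 1 | 2 | 2 | 3
  row 4: 0 | 1 | 2 | 3 | 4
  row 5: 1 | 2 | 3 | 4 | 5

reading off 1-entries of Δ²R: w = (3, 5, 2, 4, 1).

D(w) has 7 cells with 3 SE-corners; essential set:

[(2, 2, 0), (2, 4, 1), (4, 1, 0)]


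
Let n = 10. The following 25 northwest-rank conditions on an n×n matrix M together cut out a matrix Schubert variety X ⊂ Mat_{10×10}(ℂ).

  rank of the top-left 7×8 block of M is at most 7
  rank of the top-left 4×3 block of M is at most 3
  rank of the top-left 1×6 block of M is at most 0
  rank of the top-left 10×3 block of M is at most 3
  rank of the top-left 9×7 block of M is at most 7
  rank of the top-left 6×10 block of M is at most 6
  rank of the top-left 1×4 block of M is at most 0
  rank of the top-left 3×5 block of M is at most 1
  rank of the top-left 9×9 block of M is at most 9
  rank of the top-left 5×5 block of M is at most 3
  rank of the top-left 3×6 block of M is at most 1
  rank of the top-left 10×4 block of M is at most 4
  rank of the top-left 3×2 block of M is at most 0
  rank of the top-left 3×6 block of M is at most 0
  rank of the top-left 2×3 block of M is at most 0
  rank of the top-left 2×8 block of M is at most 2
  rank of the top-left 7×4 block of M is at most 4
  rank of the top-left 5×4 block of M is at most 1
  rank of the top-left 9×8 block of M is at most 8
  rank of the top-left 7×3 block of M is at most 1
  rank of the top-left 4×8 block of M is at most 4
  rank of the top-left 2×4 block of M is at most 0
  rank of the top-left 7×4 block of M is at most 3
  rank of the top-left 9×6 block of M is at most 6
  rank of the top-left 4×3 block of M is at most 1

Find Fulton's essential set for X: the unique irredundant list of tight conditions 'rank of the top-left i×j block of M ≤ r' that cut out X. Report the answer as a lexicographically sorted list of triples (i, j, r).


Propagating the 25 rank bounds to every northwest block:

  0  0  0  0  0  0  1  1  1  1
  0  0  0  0  0  0  1  2  2  2
  0  0  0  0  0  0  1  2  3  3
  1  1  1  1  1  1  2  3  4  4
  1  1  1  1  2  2  3  4  5  5
  1  1  1  2  3  3  4  5  6  6
  1  1  1  2  3  4  5  6  7  7
  1  2  2  3  4  5  6  7  8  8
  1  2  3  4  5  6  7  8  9  9
  1  2  3  4  5  6  7  8  9  10

giving w = (7, 8, 9, 1, 5, 4, 6, 2, 3, 10) via Δ²R.

ℓ(w)=25; the 3 essential cells (i,j,r):

[(3, 6, 0), (5, 4, 1), (7, 3, 1)]


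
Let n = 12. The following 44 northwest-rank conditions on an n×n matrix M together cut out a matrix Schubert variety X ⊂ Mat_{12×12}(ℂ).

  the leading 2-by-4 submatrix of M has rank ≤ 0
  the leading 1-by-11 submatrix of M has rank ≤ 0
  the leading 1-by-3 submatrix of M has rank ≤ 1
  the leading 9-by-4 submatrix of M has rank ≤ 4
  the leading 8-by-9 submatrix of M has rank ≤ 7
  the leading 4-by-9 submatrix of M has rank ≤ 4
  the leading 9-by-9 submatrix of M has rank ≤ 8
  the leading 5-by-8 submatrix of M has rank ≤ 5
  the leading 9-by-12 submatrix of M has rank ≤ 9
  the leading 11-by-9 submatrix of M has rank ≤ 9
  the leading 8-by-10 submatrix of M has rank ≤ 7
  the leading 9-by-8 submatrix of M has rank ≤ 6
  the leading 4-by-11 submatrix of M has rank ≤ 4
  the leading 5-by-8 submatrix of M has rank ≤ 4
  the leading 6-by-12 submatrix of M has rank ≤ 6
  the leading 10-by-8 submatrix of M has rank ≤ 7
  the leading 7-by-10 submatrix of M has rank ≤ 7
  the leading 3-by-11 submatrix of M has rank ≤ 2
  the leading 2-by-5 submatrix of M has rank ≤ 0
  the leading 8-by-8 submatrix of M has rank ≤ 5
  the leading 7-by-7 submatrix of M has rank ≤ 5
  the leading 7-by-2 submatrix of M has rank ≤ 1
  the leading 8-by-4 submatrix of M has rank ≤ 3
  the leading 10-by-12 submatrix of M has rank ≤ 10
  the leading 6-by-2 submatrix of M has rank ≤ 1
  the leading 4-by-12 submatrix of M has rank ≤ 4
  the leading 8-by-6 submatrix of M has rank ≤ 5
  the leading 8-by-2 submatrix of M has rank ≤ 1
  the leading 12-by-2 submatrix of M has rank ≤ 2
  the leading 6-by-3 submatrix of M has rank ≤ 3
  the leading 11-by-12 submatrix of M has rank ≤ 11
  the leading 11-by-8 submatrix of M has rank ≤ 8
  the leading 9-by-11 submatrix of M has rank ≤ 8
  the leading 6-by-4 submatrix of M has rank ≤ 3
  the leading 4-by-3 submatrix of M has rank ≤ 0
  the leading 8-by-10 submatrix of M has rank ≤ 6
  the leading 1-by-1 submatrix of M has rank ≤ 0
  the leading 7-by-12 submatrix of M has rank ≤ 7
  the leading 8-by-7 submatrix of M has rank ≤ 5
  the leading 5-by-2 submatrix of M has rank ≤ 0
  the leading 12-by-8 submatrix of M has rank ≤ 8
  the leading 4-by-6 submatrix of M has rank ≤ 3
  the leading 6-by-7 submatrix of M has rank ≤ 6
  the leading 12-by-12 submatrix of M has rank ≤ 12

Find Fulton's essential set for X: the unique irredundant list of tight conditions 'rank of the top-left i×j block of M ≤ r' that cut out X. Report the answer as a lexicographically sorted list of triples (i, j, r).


Reconstructing r_w from the 44 given conditions:

  R[1]: 0 | 0 | 0 | 0 | 0 | 0 | 0 | 0 | 0 | 0 | 0 | 1
  R[2]: 0 | 0 | 0 | 0 | 0 | 1 | 1 | 1 | 1 | 1 | 1 | 2
  R[3]: 0 | 0 | 0 | 1 | 1 | 2 | 2 | 2 | 2 | 2 | 2 | 3
  R[4]: 0 | 0 | 0 | 1 | 2 | 3 | 3 | 3 | 3 | 3 | 3 | 4
  R[5]: 0 | 0 | 1 | 2 | 3 | 4 | 4 | 4 | 4 | 4 | 4 | 5
  R[6]: 1 | 1 | 2 | 3 | 4 | 5 | 5 | 5 | 5 | 5 | 5 | 6
  R[7]: 1 | 1 | 2 | 3 | 4 | 5 | 5 | 5 | 6 | 6 | 6 | 7
  R[8]: 1 | 1 | 2 | 3 | 4 | 5 | 5 | 5 | 6 | 6 | 7 | 8
  R[9]: 1 | 2 | 3 | 4 | 5 | 6 | 6 | 6 | 7 | 7 | 8 | 9
  R[10]: 1 | 2 | 3 | 4 | 5 | 6 | 7 | 7 | 8 | 8 | 9 | 10
  R[11]: 1 | 2 | 3 | 4 | 5 | 6 | 7 | 8 | 9 | 9 | 10 | 11
  R[12]: 1 | 2 | 3 | 4 | 5 | 6 | 7 | 8 | 9 | 10 | 11 | 12

the unique w with this rank table is (12, 6, 4, 5, 3, 1, 9, 11, 2, 7, 8, 10).

D(w) has 31 cells with 7 SE-corners; essential set:

[(1, 11, 0), (2, 5, 0), (4, 3, 0), (5, 2, 0), (8, 2, 1), (8, 8, 5), (8, 10, 6)]


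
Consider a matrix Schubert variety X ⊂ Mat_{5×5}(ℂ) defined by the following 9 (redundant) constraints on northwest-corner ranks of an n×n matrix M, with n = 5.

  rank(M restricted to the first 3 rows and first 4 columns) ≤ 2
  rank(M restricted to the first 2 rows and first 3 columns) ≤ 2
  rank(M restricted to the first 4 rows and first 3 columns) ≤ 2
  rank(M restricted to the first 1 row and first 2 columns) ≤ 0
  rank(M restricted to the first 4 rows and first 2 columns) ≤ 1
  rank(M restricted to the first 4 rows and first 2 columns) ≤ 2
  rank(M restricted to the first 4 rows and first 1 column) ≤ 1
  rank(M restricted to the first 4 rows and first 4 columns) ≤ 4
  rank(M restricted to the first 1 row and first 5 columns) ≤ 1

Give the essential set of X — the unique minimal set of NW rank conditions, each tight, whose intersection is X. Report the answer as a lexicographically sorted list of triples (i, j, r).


Reconstructing r_w from the 9 given conditions:

  row 1: 0, 0, 1, 1, 1
  row 2: 1, 1, 2, 2, 2
  row 3: 1, 1, 2, 2, 3
  row 4: 1, 1, 2, 3, 4
  row 5: 1, 2, 3, 4, 5

hence w(1..5) = (3, 1, 5, 4, 2).

|D(w)|=5, |Ess(w)|=3:

[(1, 2, 0), (3, 4, 2), (4, 2, 1)]


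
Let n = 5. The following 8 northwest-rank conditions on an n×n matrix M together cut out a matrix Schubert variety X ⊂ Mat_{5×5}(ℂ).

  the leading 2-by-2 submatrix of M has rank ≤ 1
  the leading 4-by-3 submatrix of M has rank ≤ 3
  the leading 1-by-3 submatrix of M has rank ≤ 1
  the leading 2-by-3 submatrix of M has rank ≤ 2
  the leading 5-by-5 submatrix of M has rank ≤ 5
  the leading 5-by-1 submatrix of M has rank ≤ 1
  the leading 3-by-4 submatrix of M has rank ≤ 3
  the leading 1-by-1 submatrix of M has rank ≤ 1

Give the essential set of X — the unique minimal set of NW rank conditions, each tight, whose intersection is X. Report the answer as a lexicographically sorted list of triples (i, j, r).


Rank table r_w(5×5) implied by the 8 constraints:

  row 1: 1 1 1 1 1
  row 2: 1 1 2 2 2
  row 3: 1 2 3 3 3
  row 4: 1 2 3 4 4
  row 5: 1 2 3 4 5

so w = (1, 3, 2, 4, 5).

ℓ(w)=1; the 1 essential cell (i,j,r):

[(2, 2, 1)]
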